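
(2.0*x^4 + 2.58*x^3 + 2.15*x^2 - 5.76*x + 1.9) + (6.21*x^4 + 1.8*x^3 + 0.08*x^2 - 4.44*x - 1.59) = 8.21*x^4 + 4.38*x^3 + 2.23*x^2 - 10.2*x + 0.31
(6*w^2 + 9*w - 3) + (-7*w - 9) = 6*w^2 + 2*w - 12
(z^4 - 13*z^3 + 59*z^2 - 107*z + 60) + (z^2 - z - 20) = z^4 - 13*z^3 + 60*z^2 - 108*z + 40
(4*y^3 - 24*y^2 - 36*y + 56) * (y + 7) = 4*y^4 + 4*y^3 - 204*y^2 - 196*y + 392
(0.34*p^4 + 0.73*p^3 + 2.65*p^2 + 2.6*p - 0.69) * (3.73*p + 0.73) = 1.2682*p^5 + 2.9711*p^4 + 10.4174*p^3 + 11.6325*p^2 - 0.6757*p - 0.5037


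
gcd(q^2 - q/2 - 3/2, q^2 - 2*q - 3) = q + 1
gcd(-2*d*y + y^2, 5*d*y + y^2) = y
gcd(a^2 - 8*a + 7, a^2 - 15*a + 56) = a - 7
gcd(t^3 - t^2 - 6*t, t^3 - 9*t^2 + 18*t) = t^2 - 3*t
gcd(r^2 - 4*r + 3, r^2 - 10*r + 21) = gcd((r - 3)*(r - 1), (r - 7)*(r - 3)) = r - 3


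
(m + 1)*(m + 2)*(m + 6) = m^3 + 9*m^2 + 20*m + 12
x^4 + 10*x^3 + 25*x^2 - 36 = (x - 1)*(x + 2)*(x + 3)*(x + 6)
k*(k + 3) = k^2 + 3*k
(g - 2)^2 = g^2 - 4*g + 4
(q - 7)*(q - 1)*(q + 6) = q^3 - 2*q^2 - 41*q + 42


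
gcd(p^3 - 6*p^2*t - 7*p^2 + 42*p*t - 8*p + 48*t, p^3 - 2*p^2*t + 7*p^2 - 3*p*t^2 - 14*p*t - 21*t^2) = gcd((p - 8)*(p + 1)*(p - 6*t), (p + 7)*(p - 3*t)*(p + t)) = 1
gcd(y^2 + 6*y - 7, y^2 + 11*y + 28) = y + 7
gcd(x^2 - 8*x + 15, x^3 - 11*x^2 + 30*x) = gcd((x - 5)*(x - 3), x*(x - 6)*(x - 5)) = x - 5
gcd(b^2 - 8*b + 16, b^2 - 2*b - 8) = b - 4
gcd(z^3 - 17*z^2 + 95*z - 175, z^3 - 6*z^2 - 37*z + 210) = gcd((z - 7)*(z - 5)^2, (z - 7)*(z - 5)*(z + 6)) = z^2 - 12*z + 35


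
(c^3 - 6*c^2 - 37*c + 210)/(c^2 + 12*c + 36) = (c^2 - 12*c + 35)/(c + 6)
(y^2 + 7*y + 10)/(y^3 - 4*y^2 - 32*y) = (y^2 + 7*y + 10)/(y*(y^2 - 4*y - 32))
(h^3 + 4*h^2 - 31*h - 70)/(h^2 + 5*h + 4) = (h^3 + 4*h^2 - 31*h - 70)/(h^2 + 5*h + 4)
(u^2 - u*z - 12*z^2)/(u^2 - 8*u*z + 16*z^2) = (-u - 3*z)/(-u + 4*z)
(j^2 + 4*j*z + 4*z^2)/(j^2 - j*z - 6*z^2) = (-j - 2*z)/(-j + 3*z)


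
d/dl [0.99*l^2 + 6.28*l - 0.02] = 1.98*l + 6.28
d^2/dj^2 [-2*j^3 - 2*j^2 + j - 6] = -12*j - 4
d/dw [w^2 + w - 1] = 2*w + 1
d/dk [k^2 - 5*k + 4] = 2*k - 5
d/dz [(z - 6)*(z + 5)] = 2*z - 1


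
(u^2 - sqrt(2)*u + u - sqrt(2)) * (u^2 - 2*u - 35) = u^4 - sqrt(2)*u^3 - u^3 - 37*u^2 + sqrt(2)*u^2 - 35*u + 37*sqrt(2)*u + 35*sqrt(2)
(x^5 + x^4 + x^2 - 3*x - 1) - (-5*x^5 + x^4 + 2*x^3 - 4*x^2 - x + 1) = 6*x^5 - 2*x^3 + 5*x^2 - 2*x - 2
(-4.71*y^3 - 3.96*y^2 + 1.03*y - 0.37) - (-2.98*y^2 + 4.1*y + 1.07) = -4.71*y^3 - 0.98*y^2 - 3.07*y - 1.44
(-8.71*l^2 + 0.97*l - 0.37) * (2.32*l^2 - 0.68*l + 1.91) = -20.2072*l^4 + 8.1732*l^3 - 18.1541*l^2 + 2.1043*l - 0.7067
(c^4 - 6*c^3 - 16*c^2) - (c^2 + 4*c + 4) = c^4 - 6*c^3 - 17*c^2 - 4*c - 4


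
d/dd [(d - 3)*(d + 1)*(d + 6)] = 3*d^2 + 8*d - 15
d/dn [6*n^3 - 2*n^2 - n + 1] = 18*n^2 - 4*n - 1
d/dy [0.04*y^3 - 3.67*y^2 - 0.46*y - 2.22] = 0.12*y^2 - 7.34*y - 0.46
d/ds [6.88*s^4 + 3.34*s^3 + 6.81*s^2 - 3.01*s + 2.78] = 27.52*s^3 + 10.02*s^2 + 13.62*s - 3.01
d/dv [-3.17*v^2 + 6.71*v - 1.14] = 6.71 - 6.34*v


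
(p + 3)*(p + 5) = p^2 + 8*p + 15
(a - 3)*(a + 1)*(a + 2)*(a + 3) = a^4 + 3*a^3 - 7*a^2 - 27*a - 18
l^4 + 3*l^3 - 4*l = l*(l - 1)*(l + 2)^2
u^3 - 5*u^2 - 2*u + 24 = (u - 4)*(u - 3)*(u + 2)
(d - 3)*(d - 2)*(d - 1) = d^3 - 6*d^2 + 11*d - 6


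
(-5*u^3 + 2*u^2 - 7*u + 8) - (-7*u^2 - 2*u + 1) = -5*u^3 + 9*u^2 - 5*u + 7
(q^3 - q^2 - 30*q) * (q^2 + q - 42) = q^5 - 73*q^3 + 12*q^2 + 1260*q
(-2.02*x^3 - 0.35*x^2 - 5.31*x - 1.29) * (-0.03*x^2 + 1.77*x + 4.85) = 0.0606*x^5 - 3.5649*x^4 - 10.2572*x^3 - 11.0575*x^2 - 28.0368*x - 6.2565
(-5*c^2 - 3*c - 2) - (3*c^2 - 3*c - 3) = 1 - 8*c^2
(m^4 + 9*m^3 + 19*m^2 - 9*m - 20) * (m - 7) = m^5 + 2*m^4 - 44*m^3 - 142*m^2 + 43*m + 140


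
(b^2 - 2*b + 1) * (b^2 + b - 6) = b^4 - b^3 - 7*b^2 + 13*b - 6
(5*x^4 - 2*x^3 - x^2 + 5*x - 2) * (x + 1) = 5*x^5 + 3*x^4 - 3*x^3 + 4*x^2 + 3*x - 2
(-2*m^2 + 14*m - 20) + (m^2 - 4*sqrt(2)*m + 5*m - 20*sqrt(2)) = -m^2 - 4*sqrt(2)*m + 19*m - 20*sqrt(2) - 20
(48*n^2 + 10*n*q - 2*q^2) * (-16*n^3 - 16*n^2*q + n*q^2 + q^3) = -768*n^5 - 928*n^4*q - 80*n^3*q^2 + 90*n^2*q^3 + 8*n*q^4 - 2*q^5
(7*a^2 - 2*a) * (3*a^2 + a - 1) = 21*a^4 + a^3 - 9*a^2 + 2*a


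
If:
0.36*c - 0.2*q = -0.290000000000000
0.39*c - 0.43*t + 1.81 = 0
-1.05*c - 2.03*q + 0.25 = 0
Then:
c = -0.57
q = 0.42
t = 3.69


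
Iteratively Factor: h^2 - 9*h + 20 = (h - 5)*(h - 4)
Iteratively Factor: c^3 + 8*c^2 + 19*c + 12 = (c + 1)*(c^2 + 7*c + 12) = (c + 1)*(c + 3)*(c + 4)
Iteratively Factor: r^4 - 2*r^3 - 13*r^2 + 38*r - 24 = (r - 3)*(r^3 + r^2 - 10*r + 8) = (r - 3)*(r - 2)*(r^2 + 3*r - 4) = (r - 3)*(r - 2)*(r + 4)*(r - 1)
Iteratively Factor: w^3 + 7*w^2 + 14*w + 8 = (w + 2)*(w^2 + 5*w + 4) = (w + 1)*(w + 2)*(w + 4)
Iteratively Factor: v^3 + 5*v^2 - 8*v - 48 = (v - 3)*(v^2 + 8*v + 16) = (v - 3)*(v + 4)*(v + 4)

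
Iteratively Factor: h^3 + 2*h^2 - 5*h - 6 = (h - 2)*(h^2 + 4*h + 3) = (h - 2)*(h + 3)*(h + 1)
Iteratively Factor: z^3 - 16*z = (z + 4)*(z^2 - 4*z) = (z - 4)*(z + 4)*(z)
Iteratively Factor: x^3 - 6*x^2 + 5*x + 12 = (x - 3)*(x^2 - 3*x - 4) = (x - 4)*(x - 3)*(x + 1)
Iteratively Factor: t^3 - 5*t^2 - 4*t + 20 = (t - 2)*(t^2 - 3*t - 10) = (t - 2)*(t + 2)*(t - 5)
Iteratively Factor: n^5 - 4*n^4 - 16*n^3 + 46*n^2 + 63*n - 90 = (n + 3)*(n^4 - 7*n^3 + 5*n^2 + 31*n - 30) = (n - 3)*(n + 3)*(n^3 - 4*n^2 - 7*n + 10) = (n - 3)*(n + 2)*(n + 3)*(n^2 - 6*n + 5) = (n - 5)*(n - 3)*(n + 2)*(n + 3)*(n - 1)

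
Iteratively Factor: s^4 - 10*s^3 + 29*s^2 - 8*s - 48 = (s - 4)*(s^3 - 6*s^2 + 5*s + 12) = (s - 4)^2*(s^2 - 2*s - 3) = (s - 4)^2*(s - 3)*(s + 1)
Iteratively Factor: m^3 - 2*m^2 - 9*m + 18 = (m - 2)*(m^2 - 9) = (m - 2)*(m + 3)*(m - 3)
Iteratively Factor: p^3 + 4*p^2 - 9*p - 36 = (p - 3)*(p^2 + 7*p + 12) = (p - 3)*(p + 4)*(p + 3)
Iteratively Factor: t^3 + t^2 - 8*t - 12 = (t + 2)*(t^2 - t - 6) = (t - 3)*(t + 2)*(t + 2)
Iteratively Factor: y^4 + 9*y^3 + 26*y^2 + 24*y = (y + 4)*(y^3 + 5*y^2 + 6*y) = (y + 2)*(y + 4)*(y^2 + 3*y) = (y + 2)*(y + 3)*(y + 4)*(y)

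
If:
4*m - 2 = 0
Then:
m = 1/2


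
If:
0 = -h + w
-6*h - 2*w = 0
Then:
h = 0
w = 0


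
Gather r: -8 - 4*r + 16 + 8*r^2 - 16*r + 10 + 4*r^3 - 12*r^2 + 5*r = 4*r^3 - 4*r^2 - 15*r + 18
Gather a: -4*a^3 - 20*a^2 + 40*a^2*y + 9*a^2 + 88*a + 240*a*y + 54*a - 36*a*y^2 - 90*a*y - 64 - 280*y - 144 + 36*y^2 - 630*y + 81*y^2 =-4*a^3 + a^2*(40*y - 11) + a*(-36*y^2 + 150*y + 142) + 117*y^2 - 910*y - 208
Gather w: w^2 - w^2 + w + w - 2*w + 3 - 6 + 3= 0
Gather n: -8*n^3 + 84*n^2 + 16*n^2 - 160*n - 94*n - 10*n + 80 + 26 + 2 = -8*n^3 + 100*n^2 - 264*n + 108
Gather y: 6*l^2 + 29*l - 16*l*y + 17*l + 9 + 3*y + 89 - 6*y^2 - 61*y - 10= 6*l^2 + 46*l - 6*y^2 + y*(-16*l - 58) + 88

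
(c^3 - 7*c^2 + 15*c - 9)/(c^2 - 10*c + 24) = (c^3 - 7*c^2 + 15*c - 9)/(c^2 - 10*c + 24)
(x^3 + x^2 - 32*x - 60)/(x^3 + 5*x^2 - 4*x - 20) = (x - 6)/(x - 2)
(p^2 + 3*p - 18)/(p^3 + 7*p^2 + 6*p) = (p - 3)/(p*(p + 1))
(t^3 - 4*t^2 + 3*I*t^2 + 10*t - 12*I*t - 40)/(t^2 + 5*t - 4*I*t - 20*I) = (t^3 + t^2*(-4 + 3*I) + t*(10 - 12*I) - 40)/(t^2 + t*(5 - 4*I) - 20*I)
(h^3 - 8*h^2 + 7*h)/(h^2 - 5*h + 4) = h*(h - 7)/(h - 4)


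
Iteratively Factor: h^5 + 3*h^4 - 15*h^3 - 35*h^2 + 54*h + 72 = (h - 2)*(h^4 + 5*h^3 - 5*h^2 - 45*h - 36) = (h - 2)*(h + 4)*(h^3 + h^2 - 9*h - 9) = (h - 2)*(h + 1)*(h + 4)*(h^2 - 9) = (h - 3)*(h - 2)*(h + 1)*(h + 4)*(h + 3)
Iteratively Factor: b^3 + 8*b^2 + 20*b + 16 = (b + 2)*(b^2 + 6*b + 8) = (b + 2)*(b + 4)*(b + 2)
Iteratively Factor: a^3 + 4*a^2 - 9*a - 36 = (a + 4)*(a^2 - 9) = (a - 3)*(a + 4)*(a + 3)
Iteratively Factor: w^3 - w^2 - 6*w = (w)*(w^2 - w - 6) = w*(w + 2)*(w - 3)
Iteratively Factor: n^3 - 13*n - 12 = (n + 3)*(n^2 - 3*n - 4) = (n + 1)*(n + 3)*(n - 4)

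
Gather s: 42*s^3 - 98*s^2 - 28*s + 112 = 42*s^3 - 98*s^2 - 28*s + 112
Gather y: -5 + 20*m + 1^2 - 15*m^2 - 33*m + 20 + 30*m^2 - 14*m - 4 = 15*m^2 - 27*m + 12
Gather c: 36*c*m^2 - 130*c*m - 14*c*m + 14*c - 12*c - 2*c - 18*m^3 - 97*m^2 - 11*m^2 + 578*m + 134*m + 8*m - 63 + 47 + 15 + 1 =c*(36*m^2 - 144*m) - 18*m^3 - 108*m^2 + 720*m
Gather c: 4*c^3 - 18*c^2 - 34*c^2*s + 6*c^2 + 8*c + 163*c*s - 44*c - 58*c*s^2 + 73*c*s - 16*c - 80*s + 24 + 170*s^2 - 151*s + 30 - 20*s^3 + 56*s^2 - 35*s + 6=4*c^3 + c^2*(-34*s - 12) + c*(-58*s^2 + 236*s - 52) - 20*s^3 + 226*s^2 - 266*s + 60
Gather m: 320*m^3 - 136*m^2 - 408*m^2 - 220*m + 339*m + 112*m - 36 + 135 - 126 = 320*m^3 - 544*m^2 + 231*m - 27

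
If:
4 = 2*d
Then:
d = 2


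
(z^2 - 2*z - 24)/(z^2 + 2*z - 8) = (z - 6)/(z - 2)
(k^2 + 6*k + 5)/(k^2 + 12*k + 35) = (k + 1)/(k + 7)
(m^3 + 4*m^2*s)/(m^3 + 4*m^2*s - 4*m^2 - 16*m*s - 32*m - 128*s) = m^2/(m^2 - 4*m - 32)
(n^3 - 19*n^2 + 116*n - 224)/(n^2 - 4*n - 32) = (n^2 - 11*n + 28)/(n + 4)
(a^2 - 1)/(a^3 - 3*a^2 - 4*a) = (a - 1)/(a*(a - 4))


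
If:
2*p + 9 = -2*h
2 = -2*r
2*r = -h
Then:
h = 2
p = -13/2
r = -1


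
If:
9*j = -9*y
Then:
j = -y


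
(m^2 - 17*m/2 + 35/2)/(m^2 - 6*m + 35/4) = 2*(m - 5)/(2*m - 5)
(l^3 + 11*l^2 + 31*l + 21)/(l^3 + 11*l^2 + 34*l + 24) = (l^2 + 10*l + 21)/(l^2 + 10*l + 24)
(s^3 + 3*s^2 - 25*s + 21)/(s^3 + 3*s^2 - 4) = (s^2 + 4*s - 21)/(s^2 + 4*s + 4)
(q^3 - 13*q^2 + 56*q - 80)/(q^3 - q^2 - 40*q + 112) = (q - 5)/(q + 7)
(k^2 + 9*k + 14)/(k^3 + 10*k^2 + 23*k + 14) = 1/(k + 1)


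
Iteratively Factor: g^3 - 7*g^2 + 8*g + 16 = (g + 1)*(g^2 - 8*g + 16) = (g - 4)*(g + 1)*(g - 4)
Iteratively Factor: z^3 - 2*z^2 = (z)*(z^2 - 2*z) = z*(z - 2)*(z)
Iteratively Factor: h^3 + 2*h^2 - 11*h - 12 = (h + 4)*(h^2 - 2*h - 3) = (h - 3)*(h + 4)*(h + 1)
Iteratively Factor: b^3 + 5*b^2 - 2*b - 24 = (b - 2)*(b^2 + 7*b + 12) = (b - 2)*(b + 3)*(b + 4)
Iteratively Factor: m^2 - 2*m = (m)*(m - 2)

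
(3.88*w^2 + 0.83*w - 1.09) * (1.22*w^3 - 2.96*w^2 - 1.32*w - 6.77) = 4.7336*w^5 - 10.4722*w^4 - 8.9082*w^3 - 24.1368*w^2 - 4.1803*w + 7.3793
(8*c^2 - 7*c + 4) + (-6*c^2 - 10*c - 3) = 2*c^2 - 17*c + 1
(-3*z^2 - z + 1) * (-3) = 9*z^2 + 3*z - 3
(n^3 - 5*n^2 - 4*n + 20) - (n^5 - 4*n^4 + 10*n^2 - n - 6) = -n^5 + 4*n^4 + n^3 - 15*n^2 - 3*n + 26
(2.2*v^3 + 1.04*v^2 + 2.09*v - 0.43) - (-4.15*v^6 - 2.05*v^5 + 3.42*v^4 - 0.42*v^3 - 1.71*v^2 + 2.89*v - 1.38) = 4.15*v^6 + 2.05*v^5 - 3.42*v^4 + 2.62*v^3 + 2.75*v^2 - 0.8*v + 0.95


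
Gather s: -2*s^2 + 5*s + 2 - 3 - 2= -2*s^2 + 5*s - 3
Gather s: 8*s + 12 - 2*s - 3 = 6*s + 9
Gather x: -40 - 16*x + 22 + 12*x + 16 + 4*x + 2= 0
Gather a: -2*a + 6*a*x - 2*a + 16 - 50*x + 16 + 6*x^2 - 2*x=a*(6*x - 4) + 6*x^2 - 52*x + 32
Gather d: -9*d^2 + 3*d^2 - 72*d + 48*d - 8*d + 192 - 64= -6*d^2 - 32*d + 128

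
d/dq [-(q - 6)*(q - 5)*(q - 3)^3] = -5*q^4 + 80*q^3 - 468*q^2 + 1188*q - 1107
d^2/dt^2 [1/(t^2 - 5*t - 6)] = 2*(t^2 - 5*t - (2*t - 5)^2 - 6)/(-t^2 + 5*t + 6)^3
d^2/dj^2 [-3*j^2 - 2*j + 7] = -6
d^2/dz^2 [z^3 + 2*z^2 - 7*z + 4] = 6*z + 4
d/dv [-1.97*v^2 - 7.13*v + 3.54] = -3.94*v - 7.13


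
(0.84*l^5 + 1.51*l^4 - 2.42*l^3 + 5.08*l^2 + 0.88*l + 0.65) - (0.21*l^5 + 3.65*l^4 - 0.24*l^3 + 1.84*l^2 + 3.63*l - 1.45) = 0.63*l^5 - 2.14*l^4 - 2.18*l^3 + 3.24*l^2 - 2.75*l + 2.1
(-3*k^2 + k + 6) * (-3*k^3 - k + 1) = 9*k^5 - 3*k^4 - 15*k^3 - 4*k^2 - 5*k + 6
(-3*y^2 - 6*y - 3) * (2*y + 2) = -6*y^3 - 18*y^2 - 18*y - 6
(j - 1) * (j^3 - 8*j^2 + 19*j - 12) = j^4 - 9*j^3 + 27*j^2 - 31*j + 12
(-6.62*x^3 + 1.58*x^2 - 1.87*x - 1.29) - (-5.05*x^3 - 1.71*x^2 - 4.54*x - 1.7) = -1.57*x^3 + 3.29*x^2 + 2.67*x + 0.41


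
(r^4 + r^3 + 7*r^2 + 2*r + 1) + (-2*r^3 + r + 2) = r^4 - r^3 + 7*r^2 + 3*r + 3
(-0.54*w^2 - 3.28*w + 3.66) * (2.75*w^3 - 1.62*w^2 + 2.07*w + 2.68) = -1.485*w^5 - 8.1452*w^4 + 14.2608*w^3 - 14.166*w^2 - 1.2142*w + 9.8088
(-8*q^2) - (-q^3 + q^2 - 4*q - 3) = q^3 - 9*q^2 + 4*q + 3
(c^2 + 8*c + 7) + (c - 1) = c^2 + 9*c + 6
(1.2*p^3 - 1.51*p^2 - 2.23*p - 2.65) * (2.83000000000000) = 3.396*p^3 - 4.2733*p^2 - 6.3109*p - 7.4995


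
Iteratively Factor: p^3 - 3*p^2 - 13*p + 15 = (p + 3)*(p^2 - 6*p + 5) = (p - 5)*(p + 3)*(p - 1)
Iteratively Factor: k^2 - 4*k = (k - 4)*(k)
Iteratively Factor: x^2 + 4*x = (x)*(x + 4)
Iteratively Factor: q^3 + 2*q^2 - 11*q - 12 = (q + 1)*(q^2 + q - 12) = (q + 1)*(q + 4)*(q - 3)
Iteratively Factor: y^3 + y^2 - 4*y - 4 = (y - 2)*(y^2 + 3*y + 2) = (y - 2)*(y + 1)*(y + 2)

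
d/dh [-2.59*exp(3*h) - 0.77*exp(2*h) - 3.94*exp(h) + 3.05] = (-7.77*exp(2*h) - 1.54*exp(h) - 3.94)*exp(h)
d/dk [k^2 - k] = 2*k - 1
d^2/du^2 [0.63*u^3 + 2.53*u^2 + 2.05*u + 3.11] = 3.78*u + 5.06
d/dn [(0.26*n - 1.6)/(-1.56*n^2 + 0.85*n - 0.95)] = (0.4056*n^2 - 4.992*n + 1.113)/(2.4336*n^4 - 2.652*n^3 + 3.6865*n^2 - 1.615*n + 0.9025)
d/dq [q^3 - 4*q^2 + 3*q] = 3*q^2 - 8*q + 3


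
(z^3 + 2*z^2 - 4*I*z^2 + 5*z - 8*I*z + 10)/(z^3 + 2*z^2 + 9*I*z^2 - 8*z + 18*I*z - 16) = (z - 5*I)/(z + 8*I)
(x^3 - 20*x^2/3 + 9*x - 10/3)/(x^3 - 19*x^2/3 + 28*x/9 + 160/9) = 3*(3*x^2 - 5*x + 2)/(9*x^2 - 12*x - 32)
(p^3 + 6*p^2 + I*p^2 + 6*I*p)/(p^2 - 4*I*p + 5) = p*(p + 6)/(p - 5*I)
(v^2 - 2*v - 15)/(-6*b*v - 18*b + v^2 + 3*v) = (v - 5)/(-6*b + v)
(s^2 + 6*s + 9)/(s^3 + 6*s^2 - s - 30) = (s + 3)/(s^2 + 3*s - 10)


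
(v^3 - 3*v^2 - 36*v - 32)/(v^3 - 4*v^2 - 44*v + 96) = (v^2 + 5*v + 4)/(v^2 + 4*v - 12)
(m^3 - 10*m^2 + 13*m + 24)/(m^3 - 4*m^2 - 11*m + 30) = (m^3 - 10*m^2 + 13*m + 24)/(m^3 - 4*m^2 - 11*m + 30)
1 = 1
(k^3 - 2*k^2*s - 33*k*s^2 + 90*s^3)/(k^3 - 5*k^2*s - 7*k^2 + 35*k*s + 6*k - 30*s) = (k^2 + 3*k*s - 18*s^2)/(k^2 - 7*k + 6)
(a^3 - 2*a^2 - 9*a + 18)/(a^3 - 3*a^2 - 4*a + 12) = (a + 3)/(a + 2)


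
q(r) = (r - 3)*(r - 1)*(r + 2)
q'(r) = (r - 3)*(r - 1) + (r - 3)*(r + 2) + (r - 1)*(r + 2)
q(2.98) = -0.20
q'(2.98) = 9.72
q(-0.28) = 7.22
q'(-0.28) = -3.64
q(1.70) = -3.37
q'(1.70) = -3.13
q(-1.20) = 7.39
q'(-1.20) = 4.12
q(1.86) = -3.78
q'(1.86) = -2.06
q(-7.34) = -460.50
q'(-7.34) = 185.99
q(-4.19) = -81.72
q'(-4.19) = 64.43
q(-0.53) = 7.94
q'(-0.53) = -2.04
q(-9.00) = -840.00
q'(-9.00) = 274.00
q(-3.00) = -24.00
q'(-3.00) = 34.00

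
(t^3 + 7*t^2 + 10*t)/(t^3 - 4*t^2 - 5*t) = (t^2 + 7*t + 10)/(t^2 - 4*t - 5)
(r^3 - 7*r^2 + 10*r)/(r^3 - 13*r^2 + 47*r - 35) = r*(r - 2)/(r^2 - 8*r + 7)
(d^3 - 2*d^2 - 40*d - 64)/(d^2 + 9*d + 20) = (d^2 - 6*d - 16)/(d + 5)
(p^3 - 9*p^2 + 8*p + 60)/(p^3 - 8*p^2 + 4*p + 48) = (p - 5)/(p - 4)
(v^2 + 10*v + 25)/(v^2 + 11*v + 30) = (v + 5)/(v + 6)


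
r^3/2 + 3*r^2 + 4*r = r*(r/2 + 1)*(r + 4)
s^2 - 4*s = s*(s - 4)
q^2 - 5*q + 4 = (q - 4)*(q - 1)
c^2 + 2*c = c*(c + 2)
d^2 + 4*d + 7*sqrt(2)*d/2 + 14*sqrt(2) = (d + 4)*(d + 7*sqrt(2)/2)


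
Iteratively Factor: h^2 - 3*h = (h - 3)*(h)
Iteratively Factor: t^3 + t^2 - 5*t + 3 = (t - 1)*(t^2 + 2*t - 3) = (t - 1)*(t + 3)*(t - 1)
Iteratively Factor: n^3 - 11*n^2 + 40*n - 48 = (n - 4)*(n^2 - 7*n + 12) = (n - 4)*(n - 3)*(n - 4)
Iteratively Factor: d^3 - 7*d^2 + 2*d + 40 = (d - 5)*(d^2 - 2*d - 8) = (d - 5)*(d - 4)*(d + 2)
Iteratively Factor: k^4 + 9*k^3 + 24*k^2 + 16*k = (k + 4)*(k^3 + 5*k^2 + 4*k) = k*(k + 4)*(k^2 + 5*k + 4) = k*(k + 1)*(k + 4)*(k + 4)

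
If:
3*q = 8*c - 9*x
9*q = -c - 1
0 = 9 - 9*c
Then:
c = 1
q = -2/9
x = 26/27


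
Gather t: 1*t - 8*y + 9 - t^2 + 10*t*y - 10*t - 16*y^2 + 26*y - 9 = -t^2 + t*(10*y - 9) - 16*y^2 + 18*y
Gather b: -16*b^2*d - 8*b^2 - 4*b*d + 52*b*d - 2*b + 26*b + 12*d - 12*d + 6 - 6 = b^2*(-16*d - 8) + b*(48*d + 24)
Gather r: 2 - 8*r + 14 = 16 - 8*r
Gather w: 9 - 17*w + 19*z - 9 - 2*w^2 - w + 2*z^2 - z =-2*w^2 - 18*w + 2*z^2 + 18*z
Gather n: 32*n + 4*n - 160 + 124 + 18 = 36*n - 18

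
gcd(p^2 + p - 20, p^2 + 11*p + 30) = p + 5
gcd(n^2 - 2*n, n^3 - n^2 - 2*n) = n^2 - 2*n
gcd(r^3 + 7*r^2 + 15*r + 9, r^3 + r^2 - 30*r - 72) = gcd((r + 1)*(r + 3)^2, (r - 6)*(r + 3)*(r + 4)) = r + 3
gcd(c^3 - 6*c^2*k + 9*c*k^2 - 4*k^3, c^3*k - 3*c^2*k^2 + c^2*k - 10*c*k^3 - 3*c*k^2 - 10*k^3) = 1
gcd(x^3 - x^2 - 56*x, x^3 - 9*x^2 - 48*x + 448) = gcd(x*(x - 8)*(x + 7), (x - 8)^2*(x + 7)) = x^2 - x - 56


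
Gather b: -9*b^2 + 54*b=-9*b^2 + 54*b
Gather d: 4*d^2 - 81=4*d^2 - 81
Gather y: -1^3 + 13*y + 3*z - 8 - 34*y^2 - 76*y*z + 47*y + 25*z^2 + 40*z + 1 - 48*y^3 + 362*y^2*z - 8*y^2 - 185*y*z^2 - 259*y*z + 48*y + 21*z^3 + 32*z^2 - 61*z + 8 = -48*y^3 + y^2*(362*z - 42) + y*(-185*z^2 - 335*z + 108) + 21*z^3 + 57*z^2 - 18*z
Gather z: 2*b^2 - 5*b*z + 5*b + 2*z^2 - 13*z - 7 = 2*b^2 + 5*b + 2*z^2 + z*(-5*b - 13) - 7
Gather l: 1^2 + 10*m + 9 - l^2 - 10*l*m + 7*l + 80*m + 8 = -l^2 + l*(7 - 10*m) + 90*m + 18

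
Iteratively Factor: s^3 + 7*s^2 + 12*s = (s + 3)*(s^2 + 4*s) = s*(s + 3)*(s + 4)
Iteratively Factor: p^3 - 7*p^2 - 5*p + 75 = (p - 5)*(p^2 - 2*p - 15) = (p - 5)*(p + 3)*(p - 5)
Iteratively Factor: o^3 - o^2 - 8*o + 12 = (o - 2)*(o^2 + o - 6) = (o - 2)^2*(o + 3)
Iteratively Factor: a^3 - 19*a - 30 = (a + 2)*(a^2 - 2*a - 15) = (a + 2)*(a + 3)*(a - 5)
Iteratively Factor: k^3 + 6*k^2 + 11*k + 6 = (k + 3)*(k^2 + 3*k + 2) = (k + 2)*(k + 3)*(k + 1)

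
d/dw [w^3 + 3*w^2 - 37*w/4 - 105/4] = 3*w^2 + 6*w - 37/4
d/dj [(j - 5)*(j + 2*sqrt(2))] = 2*j - 5 + 2*sqrt(2)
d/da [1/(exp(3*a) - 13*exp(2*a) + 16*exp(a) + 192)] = (-3*exp(2*a) + 26*exp(a) - 16)*exp(a)/(exp(3*a) - 13*exp(2*a) + 16*exp(a) + 192)^2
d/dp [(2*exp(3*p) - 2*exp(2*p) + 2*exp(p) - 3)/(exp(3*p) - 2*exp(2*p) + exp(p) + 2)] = (-2*exp(4*p) + 23*exp(2*p) - 20*exp(p) + 7)*exp(p)/(exp(6*p) - 4*exp(5*p) + 6*exp(4*p) - 7*exp(2*p) + 4*exp(p) + 4)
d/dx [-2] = 0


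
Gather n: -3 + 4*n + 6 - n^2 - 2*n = -n^2 + 2*n + 3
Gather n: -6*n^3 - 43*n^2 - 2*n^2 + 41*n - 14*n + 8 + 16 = -6*n^3 - 45*n^2 + 27*n + 24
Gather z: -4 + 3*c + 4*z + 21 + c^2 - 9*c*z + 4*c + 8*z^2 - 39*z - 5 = c^2 + 7*c + 8*z^2 + z*(-9*c - 35) + 12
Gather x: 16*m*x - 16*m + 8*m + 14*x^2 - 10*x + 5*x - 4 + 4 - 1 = -8*m + 14*x^2 + x*(16*m - 5) - 1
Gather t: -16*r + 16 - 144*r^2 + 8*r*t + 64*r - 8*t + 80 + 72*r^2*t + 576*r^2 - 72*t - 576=432*r^2 + 48*r + t*(72*r^2 + 8*r - 80) - 480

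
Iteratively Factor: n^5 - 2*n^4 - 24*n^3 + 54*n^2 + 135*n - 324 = (n + 4)*(n^4 - 6*n^3 + 54*n - 81) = (n + 3)*(n + 4)*(n^3 - 9*n^2 + 27*n - 27) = (n - 3)*(n + 3)*(n + 4)*(n^2 - 6*n + 9) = (n - 3)^2*(n + 3)*(n + 4)*(n - 3)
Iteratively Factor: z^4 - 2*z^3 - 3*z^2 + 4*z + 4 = (z + 1)*(z^3 - 3*z^2 + 4) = (z - 2)*(z + 1)*(z^2 - z - 2) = (z - 2)^2*(z + 1)*(z + 1)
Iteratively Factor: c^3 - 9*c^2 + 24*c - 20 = (c - 2)*(c^2 - 7*c + 10) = (c - 2)^2*(c - 5)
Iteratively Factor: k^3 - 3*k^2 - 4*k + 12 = (k - 2)*(k^2 - k - 6) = (k - 3)*(k - 2)*(k + 2)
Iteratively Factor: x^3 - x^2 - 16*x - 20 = (x + 2)*(x^2 - 3*x - 10) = (x + 2)^2*(x - 5)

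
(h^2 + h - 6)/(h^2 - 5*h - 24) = (h - 2)/(h - 8)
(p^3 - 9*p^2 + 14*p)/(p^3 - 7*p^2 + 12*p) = (p^2 - 9*p + 14)/(p^2 - 7*p + 12)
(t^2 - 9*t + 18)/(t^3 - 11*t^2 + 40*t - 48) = (t - 6)/(t^2 - 8*t + 16)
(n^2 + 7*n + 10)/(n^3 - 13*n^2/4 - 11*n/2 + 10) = 4*(n + 5)/(4*n^2 - 21*n + 20)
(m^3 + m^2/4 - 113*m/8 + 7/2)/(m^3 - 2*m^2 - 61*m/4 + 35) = (4*m - 1)/(2*(2*m - 5))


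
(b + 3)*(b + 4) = b^2 + 7*b + 12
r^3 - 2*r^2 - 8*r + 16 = (r - 2)*(r - 2*sqrt(2))*(r + 2*sqrt(2))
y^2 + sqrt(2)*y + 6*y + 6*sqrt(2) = (y + 6)*(y + sqrt(2))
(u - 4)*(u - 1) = u^2 - 5*u + 4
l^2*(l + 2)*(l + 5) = l^4 + 7*l^3 + 10*l^2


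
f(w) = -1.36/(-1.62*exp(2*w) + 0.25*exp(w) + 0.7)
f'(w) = -1.36*(3.24*exp(2*w) - 0.25*exp(w))/(-1.62*exp(2*w) + 0.25*exp(w) + 0.7)^2 = (0.34 - 4.4064*exp(w))*exp(w)/(-1.62*exp(2*w) + 0.25*exp(w) + 0.7)^2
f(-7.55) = -1.94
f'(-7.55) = 0.00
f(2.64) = 0.00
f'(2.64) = -0.01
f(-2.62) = -1.92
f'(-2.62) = 0.00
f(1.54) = 0.04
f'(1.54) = -0.08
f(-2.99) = -1.92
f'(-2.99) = 0.01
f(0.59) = 0.33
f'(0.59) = -0.81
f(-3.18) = -1.92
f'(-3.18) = 0.01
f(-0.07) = 2.86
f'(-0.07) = -15.56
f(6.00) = 0.00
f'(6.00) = 0.00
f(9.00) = 0.00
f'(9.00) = 0.00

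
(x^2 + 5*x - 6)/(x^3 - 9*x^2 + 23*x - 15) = (x + 6)/(x^2 - 8*x + 15)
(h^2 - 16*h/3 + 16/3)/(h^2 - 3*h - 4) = (h - 4/3)/(h + 1)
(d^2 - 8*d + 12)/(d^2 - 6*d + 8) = (d - 6)/(d - 4)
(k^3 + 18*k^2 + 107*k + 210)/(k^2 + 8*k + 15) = (k^2 + 13*k + 42)/(k + 3)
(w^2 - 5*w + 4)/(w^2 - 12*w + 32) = (w - 1)/(w - 8)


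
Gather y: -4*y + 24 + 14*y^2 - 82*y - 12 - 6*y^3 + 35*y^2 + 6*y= -6*y^3 + 49*y^2 - 80*y + 12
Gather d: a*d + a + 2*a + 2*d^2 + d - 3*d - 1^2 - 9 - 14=3*a + 2*d^2 + d*(a - 2) - 24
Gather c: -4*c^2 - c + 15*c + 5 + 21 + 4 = -4*c^2 + 14*c + 30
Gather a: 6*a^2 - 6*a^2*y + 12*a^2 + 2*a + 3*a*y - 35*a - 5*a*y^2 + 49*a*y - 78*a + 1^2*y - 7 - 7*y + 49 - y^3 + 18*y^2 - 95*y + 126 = a^2*(18 - 6*y) + a*(-5*y^2 + 52*y - 111) - y^3 + 18*y^2 - 101*y + 168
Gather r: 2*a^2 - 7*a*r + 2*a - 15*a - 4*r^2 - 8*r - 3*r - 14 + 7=2*a^2 - 13*a - 4*r^2 + r*(-7*a - 11) - 7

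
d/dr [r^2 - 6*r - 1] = 2*r - 6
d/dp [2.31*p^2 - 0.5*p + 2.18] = 4.62*p - 0.5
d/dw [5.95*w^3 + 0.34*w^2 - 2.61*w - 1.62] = 17.85*w^2 + 0.68*w - 2.61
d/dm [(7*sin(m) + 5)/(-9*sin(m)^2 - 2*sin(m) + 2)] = 3*(21*sin(m)^2 + 30*sin(m) + 8)*cos(m)/(9*sin(m)^2 + 2*sin(m) - 2)^2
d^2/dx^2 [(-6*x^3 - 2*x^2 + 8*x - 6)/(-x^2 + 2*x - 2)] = 4*(4*x^3 - 33*x^2 + 42*x - 6)/(x^6 - 6*x^5 + 18*x^4 - 32*x^3 + 36*x^2 - 24*x + 8)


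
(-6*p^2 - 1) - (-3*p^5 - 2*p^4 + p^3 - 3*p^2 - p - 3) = 3*p^5 + 2*p^4 - p^3 - 3*p^2 + p + 2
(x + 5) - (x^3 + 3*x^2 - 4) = -x^3 - 3*x^2 + x + 9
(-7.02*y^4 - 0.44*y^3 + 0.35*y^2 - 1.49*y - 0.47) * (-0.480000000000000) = 3.3696*y^4 + 0.2112*y^3 - 0.168*y^2 + 0.7152*y + 0.2256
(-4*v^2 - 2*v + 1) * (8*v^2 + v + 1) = -32*v^4 - 20*v^3 + 2*v^2 - v + 1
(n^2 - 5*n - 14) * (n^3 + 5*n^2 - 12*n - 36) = n^5 - 51*n^3 - 46*n^2 + 348*n + 504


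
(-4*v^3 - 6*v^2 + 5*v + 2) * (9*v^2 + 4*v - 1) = -36*v^5 - 70*v^4 + 25*v^3 + 44*v^2 + 3*v - 2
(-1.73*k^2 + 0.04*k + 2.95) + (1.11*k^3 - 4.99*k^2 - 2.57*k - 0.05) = 1.11*k^3 - 6.72*k^2 - 2.53*k + 2.9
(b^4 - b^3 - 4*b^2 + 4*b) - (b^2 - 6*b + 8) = b^4 - b^3 - 5*b^2 + 10*b - 8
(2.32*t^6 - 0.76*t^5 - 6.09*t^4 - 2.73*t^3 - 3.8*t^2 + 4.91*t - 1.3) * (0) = 0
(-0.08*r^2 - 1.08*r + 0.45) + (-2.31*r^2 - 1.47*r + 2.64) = -2.39*r^2 - 2.55*r + 3.09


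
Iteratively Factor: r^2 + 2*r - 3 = (r - 1)*(r + 3)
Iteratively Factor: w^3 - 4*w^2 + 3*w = (w - 1)*(w^2 - 3*w) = (w - 3)*(w - 1)*(w)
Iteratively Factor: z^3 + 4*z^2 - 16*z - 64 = (z + 4)*(z^2 - 16) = (z - 4)*(z + 4)*(z + 4)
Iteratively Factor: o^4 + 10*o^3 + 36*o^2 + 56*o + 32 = (o + 4)*(o^3 + 6*o^2 + 12*o + 8) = (o + 2)*(o + 4)*(o^2 + 4*o + 4) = (o + 2)^2*(o + 4)*(o + 2)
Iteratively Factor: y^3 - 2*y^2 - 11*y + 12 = (y + 3)*(y^2 - 5*y + 4) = (y - 4)*(y + 3)*(y - 1)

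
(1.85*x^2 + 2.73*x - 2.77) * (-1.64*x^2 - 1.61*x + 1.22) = -3.034*x^4 - 7.4557*x^3 + 2.4045*x^2 + 7.7903*x - 3.3794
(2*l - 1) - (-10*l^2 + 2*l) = 10*l^2 - 1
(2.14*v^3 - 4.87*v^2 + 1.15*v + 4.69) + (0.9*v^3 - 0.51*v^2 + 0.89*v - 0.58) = 3.04*v^3 - 5.38*v^2 + 2.04*v + 4.11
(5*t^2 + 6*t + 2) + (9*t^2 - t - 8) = 14*t^2 + 5*t - 6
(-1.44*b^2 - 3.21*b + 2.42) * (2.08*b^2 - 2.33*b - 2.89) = -2.9952*b^4 - 3.3216*b^3 + 16.6745*b^2 + 3.6383*b - 6.9938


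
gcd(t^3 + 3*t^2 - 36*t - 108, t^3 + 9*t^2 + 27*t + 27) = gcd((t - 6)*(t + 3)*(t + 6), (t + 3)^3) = t + 3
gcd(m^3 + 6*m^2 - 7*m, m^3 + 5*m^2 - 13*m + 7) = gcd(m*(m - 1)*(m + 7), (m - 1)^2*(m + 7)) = m^2 + 6*m - 7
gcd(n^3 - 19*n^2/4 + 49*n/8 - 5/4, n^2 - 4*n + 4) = n - 2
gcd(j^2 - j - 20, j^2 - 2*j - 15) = j - 5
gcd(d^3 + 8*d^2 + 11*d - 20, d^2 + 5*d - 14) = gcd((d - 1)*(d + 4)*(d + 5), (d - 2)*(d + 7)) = 1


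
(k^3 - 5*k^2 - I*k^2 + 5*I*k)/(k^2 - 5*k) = k - I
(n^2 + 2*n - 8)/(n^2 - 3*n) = (n^2 + 2*n - 8)/(n*(n - 3))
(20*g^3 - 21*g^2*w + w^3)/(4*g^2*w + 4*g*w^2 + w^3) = (20*g^3 - 21*g^2*w + w^3)/(w*(4*g^2 + 4*g*w + w^2))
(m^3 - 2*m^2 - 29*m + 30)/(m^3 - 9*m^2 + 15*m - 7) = (m^2 - m - 30)/(m^2 - 8*m + 7)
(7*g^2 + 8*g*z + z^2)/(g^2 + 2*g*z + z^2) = (7*g + z)/(g + z)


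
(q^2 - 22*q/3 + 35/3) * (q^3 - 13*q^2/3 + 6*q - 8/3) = q^5 - 35*q^4/3 + 445*q^3/9 - 875*q^2/9 + 806*q/9 - 280/9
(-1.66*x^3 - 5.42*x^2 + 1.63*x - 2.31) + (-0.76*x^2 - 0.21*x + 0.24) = -1.66*x^3 - 6.18*x^2 + 1.42*x - 2.07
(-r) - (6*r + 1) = -7*r - 1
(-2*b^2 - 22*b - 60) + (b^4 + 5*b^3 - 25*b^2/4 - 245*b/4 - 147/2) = b^4 + 5*b^3 - 33*b^2/4 - 333*b/4 - 267/2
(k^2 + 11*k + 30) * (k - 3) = k^3 + 8*k^2 - 3*k - 90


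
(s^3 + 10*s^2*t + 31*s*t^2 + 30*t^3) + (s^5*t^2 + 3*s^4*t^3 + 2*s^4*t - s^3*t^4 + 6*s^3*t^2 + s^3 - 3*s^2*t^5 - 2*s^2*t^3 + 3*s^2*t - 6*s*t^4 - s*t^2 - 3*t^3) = s^5*t^2 + 3*s^4*t^3 + 2*s^4*t - s^3*t^4 + 6*s^3*t^2 + 2*s^3 - 3*s^2*t^5 - 2*s^2*t^3 + 13*s^2*t - 6*s*t^4 + 30*s*t^2 + 27*t^3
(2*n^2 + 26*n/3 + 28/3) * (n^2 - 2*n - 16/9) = 2*n^4 + 14*n^3/3 - 104*n^2/9 - 920*n/27 - 448/27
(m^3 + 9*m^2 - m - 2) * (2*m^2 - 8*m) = 2*m^5 + 10*m^4 - 74*m^3 + 4*m^2 + 16*m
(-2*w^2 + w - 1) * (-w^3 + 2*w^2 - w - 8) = 2*w^5 - 5*w^4 + 5*w^3 + 13*w^2 - 7*w + 8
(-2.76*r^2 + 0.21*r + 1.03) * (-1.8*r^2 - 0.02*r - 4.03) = 4.968*r^4 - 0.3228*r^3 + 9.2646*r^2 - 0.8669*r - 4.1509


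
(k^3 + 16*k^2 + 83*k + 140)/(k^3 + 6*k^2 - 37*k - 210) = (k + 4)/(k - 6)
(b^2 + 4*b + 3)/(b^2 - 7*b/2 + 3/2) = 2*(b^2 + 4*b + 3)/(2*b^2 - 7*b + 3)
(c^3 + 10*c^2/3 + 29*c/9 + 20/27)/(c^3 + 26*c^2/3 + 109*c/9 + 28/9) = (c + 5/3)/(c + 7)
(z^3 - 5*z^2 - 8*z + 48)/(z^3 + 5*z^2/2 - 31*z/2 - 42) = 2*(z - 4)/(2*z + 7)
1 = 1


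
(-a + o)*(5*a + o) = -5*a^2 + 4*a*o + o^2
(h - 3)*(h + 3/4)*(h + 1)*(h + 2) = h^4 + 3*h^3/4 - 7*h^2 - 45*h/4 - 9/2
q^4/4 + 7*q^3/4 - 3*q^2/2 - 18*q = q*(q/4 + 1)*(q - 3)*(q + 6)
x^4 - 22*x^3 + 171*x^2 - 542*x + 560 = (x - 8)*(x - 7)*(x - 5)*(x - 2)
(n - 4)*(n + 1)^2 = n^3 - 2*n^2 - 7*n - 4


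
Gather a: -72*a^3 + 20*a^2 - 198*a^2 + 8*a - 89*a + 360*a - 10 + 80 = -72*a^3 - 178*a^2 + 279*a + 70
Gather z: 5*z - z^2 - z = -z^2 + 4*z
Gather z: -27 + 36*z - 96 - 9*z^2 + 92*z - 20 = -9*z^2 + 128*z - 143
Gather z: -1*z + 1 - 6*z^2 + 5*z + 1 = -6*z^2 + 4*z + 2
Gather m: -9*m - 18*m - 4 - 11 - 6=-27*m - 21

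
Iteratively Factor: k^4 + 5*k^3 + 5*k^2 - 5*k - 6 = (k + 2)*(k^3 + 3*k^2 - k - 3) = (k + 2)*(k + 3)*(k^2 - 1) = (k - 1)*(k + 2)*(k + 3)*(k + 1)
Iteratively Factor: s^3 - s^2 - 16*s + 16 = (s - 1)*(s^2 - 16) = (s - 1)*(s + 4)*(s - 4)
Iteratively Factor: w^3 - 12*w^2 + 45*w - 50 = (w - 5)*(w^2 - 7*w + 10) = (w - 5)*(w - 2)*(w - 5)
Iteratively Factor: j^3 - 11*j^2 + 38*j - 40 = (j - 2)*(j^2 - 9*j + 20) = (j - 4)*(j - 2)*(j - 5)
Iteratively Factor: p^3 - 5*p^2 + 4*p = (p - 1)*(p^2 - 4*p) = (p - 4)*(p - 1)*(p)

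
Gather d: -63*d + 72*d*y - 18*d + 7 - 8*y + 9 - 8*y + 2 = d*(72*y - 81) - 16*y + 18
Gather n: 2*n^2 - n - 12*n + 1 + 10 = 2*n^2 - 13*n + 11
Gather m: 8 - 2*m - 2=6 - 2*m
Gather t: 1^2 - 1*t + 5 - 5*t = 6 - 6*t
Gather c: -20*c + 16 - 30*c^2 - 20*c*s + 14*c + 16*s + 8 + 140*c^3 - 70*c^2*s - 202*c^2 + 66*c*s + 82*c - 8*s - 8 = 140*c^3 + c^2*(-70*s - 232) + c*(46*s + 76) + 8*s + 16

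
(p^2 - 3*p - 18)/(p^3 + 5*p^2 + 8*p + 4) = (p^2 - 3*p - 18)/(p^3 + 5*p^2 + 8*p + 4)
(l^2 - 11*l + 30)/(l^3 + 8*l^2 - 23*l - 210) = (l - 6)/(l^2 + 13*l + 42)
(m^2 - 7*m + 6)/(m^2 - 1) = (m - 6)/(m + 1)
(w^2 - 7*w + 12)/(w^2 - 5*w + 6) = (w - 4)/(w - 2)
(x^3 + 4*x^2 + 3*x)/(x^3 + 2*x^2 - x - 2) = x*(x + 3)/(x^2 + x - 2)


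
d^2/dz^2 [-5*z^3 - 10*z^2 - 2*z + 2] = -30*z - 20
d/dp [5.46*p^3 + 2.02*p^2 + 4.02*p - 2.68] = 16.38*p^2 + 4.04*p + 4.02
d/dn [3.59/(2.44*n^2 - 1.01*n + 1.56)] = (3.6259 - 17.5192*n)/(2.44*n^2 - 1.01*n + 1.56)^2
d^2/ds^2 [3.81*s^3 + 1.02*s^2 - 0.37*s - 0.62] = 22.86*s + 2.04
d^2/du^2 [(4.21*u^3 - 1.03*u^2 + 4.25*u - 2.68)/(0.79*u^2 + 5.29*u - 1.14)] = (-2.8421709430404e-14*u^4 + 257.12297*u^3 - 167.934192*u^2 - 11.406732*u - 106.239068)/(0.493039*u^6 + 9.904467*u^5 + 64.187895*u^4 + 119.450845*u^3 - 92.62557*u^2 + 20.624652*u - 1.481544)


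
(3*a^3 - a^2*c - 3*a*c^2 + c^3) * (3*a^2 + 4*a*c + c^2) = 9*a^5 + 9*a^4*c - 10*a^3*c^2 - 10*a^2*c^3 + a*c^4 + c^5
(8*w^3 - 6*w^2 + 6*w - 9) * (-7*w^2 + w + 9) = -56*w^5 + 50*w^4 + 24*w^3 + 15*w^2 + 45*w - 81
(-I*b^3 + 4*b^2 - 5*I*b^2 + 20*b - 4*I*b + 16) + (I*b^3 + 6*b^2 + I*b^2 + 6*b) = 10*b^2 - 4*I*b^2 + 26*b - 4*I*b + 16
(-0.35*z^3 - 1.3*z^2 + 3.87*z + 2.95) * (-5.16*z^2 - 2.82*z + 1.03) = 1.806*z^5 + 7.695*z^4 - 16.6637*z^3 - 27.4744*z^2 - 4.3329*z + 3.0385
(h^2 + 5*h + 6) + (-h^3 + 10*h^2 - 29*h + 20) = -h^3 + 11*h^2 - 24*h + 26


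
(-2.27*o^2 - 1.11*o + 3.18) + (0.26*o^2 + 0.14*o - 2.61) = -2.01*o^2 - 0.97*o + 0.57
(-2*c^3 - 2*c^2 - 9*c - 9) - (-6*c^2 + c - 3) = -2*c^3 + 4*c^2 - 10*c - 6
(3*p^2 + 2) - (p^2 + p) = 2*p^2 - p + 2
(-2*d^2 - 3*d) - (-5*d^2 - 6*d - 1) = 3*d^2 + 3*d + 1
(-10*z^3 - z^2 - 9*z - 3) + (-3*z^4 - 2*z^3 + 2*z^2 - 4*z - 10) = -3*z^4 - 12*z^3 + z^2 - 13*z - 13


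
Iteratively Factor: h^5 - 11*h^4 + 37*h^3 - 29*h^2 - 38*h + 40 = (h - 1)*(h^4 - 10*h^3 + 27*h^2 - 2*h - 40) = (h - 5)*(h - 1)*(h^3 - 5*h^2 + 2*h + 8) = (h - 5)*(h - 2)*(h - 1)*(h^2 - 3*h - 4) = (h - 5)*(h - 4)*(h - 2)*(h - 1)*(h + 1)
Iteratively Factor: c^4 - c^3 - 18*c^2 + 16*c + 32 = (c - 2)*(c^3 + c^2 - 16*c - 16) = (c - 4)*(c - 2)*(c^2 + 5*c + 4) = (c - 4)*(c - 2)*(c + 4)*(c + 1)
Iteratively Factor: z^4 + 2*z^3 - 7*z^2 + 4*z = (z + 4)*(z^3 - 2*z^2 + z) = z*(z + 4)*(z^2 - 2*z + 1) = z*(z - 1)*(z + 4)*(z - 1)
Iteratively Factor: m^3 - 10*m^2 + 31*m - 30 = (m - 5)*(m^2 - 5*m + 6) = (m - 5)*(m - 3)*(m - 2)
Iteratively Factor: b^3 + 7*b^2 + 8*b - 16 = (b + 4)*(b^2 + 3*b - 4) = (b + 4)^2*(b - 1)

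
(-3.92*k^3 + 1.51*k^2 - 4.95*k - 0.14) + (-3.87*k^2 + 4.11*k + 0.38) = -3.92*k^3 - 2.36*k^2 - 0.84*k + 0.24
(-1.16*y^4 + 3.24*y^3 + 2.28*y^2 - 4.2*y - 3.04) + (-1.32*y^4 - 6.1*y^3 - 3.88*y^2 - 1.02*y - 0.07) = -2.48*y^4 - 2.86*y^3 - 1.6*y^2 - 5.22*y - 3.11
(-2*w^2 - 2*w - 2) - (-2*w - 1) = -2*w^2 - 1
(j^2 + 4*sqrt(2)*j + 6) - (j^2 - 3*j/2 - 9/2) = 3*j/2 + 4*sqrt(2)*j + 21/2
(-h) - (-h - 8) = 8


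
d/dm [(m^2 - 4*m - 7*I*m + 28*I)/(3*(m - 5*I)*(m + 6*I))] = (m^2*(4 + 8*I) + m*(60 - 56*I) - 92 - 210*I)/(3*m^4 + 6*I*m^3 + 177*m^2 + 180*I*m + 2700)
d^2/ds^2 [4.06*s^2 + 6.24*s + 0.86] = 8.12000000000000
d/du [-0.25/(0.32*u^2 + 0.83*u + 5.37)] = (0.16*u + 0.2075)/(0.32*u^2 + 0.83*u + 5.37)^2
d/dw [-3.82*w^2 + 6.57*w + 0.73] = 6.57 - 7.64*w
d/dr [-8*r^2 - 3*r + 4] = -16*r - 3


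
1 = 1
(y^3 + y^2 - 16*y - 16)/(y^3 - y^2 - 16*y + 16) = (y + 1)/(y - 1)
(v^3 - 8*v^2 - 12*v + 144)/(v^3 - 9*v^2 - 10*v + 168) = (v - 6)/(v - 7)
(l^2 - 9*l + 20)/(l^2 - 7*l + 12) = (l - 5)/(l - 3)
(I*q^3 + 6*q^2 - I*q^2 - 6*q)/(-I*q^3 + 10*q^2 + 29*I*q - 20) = q*(-I*q^2 - 6*q + I*q + 6)/(I*q^3 - 10*q^2 - 29*I*q + 20)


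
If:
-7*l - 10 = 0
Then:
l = -10/7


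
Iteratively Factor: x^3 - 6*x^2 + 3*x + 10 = (x + 1)*(x^2 - 7*x + 10) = (x - 2)*(x + 1)*(x - 5)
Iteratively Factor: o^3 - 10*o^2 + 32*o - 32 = (o - 4)*(o^2 - 6*o + 8) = (o - 4)^2*(o - 2)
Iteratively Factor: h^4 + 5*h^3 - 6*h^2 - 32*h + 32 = (h + 4)*(h^3 + h^2 - 10*h + 8) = (h - 2)*(h + 4)*(h^2 + 3*h - 4) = (h - 2)*(h + 4)^2*(h - 1)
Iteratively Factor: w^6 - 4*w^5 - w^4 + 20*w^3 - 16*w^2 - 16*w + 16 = (w - 1)*(w^5 - 3*w^4 - 4*w^3 + 16*w^2 - 16) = (w - 1)*(w + 1)*(w^4 - 4*w^3 + 16*w - 16) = (w - 2)*(w - 1)*(w + 1)*(w^3 - 2*w^2 - 4*w + 8) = (w - 2)^2*(w - 1)*(w + 1)*(w^2 - 4) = (w - 2)^3*(w - 1)*(w + 1)*(w + 2)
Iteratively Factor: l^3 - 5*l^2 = (l)*(l^2 - 5*l) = l*(l - 5)*(l)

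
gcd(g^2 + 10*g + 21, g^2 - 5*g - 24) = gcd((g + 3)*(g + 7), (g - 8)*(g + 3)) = g + 3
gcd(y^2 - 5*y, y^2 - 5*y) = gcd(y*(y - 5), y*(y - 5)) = y^2 - 5*y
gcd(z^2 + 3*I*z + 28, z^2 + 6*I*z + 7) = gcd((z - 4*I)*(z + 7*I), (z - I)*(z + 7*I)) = z + 7*I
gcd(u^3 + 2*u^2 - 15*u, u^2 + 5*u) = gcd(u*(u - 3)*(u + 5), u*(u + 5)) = u^2 + 5*u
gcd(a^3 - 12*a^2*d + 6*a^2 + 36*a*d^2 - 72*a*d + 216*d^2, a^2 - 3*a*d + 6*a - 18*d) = a + 6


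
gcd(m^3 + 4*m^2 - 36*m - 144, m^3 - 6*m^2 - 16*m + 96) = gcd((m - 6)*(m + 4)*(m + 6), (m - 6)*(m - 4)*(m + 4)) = m^2 - 2*m - 24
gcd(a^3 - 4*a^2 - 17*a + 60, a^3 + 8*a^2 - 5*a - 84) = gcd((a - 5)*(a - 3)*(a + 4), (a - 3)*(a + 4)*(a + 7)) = a^2 + a - 12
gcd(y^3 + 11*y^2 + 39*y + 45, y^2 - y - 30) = y + 5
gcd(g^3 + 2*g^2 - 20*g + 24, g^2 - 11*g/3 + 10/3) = g - 2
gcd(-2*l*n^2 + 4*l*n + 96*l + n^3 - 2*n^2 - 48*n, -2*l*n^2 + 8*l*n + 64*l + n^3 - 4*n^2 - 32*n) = 2*l*n - 16*l - n^2 + 8*n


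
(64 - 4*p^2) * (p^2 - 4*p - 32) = -4*p^4 + 16*p^3 + 192*p^2 - 256*p - 2048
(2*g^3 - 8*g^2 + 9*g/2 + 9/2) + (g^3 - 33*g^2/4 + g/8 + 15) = 3*g^3 - 65*g^2/4 + 37*g/8 + 39/2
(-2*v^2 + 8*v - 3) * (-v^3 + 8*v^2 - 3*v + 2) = 2*v^5 - 24*v^4 + 73*v^3 - 52*v^2 + 25*v - 6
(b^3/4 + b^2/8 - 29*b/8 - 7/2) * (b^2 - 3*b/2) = b^5/4 - b^4/4 - 61*b^3/16 + 31*b^2/16 + 21*b/4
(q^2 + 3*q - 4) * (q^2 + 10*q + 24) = q^4 + 13*q^3 + 50*q^2 + 32*q - 96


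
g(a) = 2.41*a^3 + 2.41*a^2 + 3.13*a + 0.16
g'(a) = 7.23*a^2 + 4.82*a + 3.13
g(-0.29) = -0.60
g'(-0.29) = 2.34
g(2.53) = 62.53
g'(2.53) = 61.60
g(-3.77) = -106.52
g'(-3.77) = 87.72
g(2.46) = 58.32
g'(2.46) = 58.74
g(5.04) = 385.69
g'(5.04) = 211.08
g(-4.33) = -163.86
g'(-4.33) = 117.81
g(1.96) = 33.70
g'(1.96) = 40.35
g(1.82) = 28.37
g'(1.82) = 35.85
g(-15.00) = -7638.29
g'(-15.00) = 1557.58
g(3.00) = 96.31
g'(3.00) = 82.66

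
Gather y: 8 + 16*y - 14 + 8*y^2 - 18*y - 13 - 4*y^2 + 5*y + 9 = 4*y^2 + 3*y - 10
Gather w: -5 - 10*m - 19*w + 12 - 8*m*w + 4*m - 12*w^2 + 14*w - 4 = -6*m - 12*w^2 + w*(-8*m - 5) + 3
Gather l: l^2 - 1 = l^2 - 1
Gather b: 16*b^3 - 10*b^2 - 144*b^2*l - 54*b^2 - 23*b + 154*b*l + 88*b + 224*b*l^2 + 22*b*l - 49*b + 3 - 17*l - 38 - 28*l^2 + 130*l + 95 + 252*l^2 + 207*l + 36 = 16*b^3 + b^2*(-144*l - 64) + b*(224*l^2 + 176*l + 16) + 224*l^2 + 320*l + 96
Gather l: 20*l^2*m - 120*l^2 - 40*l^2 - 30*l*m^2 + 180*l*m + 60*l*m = l^2*(20*m - 160) + l*(-30*m^2 + 240*m)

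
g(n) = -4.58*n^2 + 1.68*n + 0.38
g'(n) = 1.68 - 9.16*n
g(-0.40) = -1.02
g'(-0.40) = 5.34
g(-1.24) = -8.75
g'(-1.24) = 13.04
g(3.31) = -44.24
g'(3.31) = -28.64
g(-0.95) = -5.35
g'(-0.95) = 10.38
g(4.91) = -101.79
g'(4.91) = -43.30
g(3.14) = -39.50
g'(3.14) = -27.08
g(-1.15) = -7.61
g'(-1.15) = 12.21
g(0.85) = -1.50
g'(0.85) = -6.11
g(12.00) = -638.98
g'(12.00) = -108.24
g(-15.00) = -1055.32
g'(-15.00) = 139.08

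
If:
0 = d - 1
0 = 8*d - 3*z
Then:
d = 1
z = 8/3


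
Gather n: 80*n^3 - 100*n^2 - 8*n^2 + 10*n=80*n^3 - 108*n^2 + 10*n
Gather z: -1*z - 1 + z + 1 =0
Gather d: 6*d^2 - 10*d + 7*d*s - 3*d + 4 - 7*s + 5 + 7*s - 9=6*d^2 + d*(7*s - 13)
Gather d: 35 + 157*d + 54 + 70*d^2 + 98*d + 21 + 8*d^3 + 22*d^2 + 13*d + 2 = 8*d^3 + 92*d^2 + 268*d + 112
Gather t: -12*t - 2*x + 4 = -12*t - 2*x + 4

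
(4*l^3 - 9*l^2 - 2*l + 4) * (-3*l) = -12*l^4 + 27*l^3 + 6*l^2 - 12*l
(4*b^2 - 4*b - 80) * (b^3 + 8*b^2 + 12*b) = 4*b^5 + 28*b^4 - 64*b^3 - 688*b^2 - 960*b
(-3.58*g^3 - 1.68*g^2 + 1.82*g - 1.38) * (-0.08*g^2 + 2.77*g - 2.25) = 0.2864*g^5 - 9.7822*g^4 + 3.2558*g^3 + 8.9318*g^2 - 7.9176*g + 3.105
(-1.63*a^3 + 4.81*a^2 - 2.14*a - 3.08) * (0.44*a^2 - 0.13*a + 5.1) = -0.7172*a^5 + 2.3283*a^4 - 9.8799*a^3 + 23.454*a^2 - 10.5136*a - 15.708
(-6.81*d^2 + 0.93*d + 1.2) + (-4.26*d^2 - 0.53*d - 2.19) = -11.07*d^2 + 0.4*d - 0.99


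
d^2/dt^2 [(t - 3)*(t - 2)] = 2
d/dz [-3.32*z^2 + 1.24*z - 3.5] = 1.24 - 6.64*z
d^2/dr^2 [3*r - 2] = 0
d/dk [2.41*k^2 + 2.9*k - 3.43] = 4.82*k + 2.9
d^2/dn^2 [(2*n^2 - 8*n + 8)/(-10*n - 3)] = -2116/(1000*n^3 + 900*n^2 + 270*n + 27)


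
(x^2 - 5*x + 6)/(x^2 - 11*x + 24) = (x - 2)/(x - 8)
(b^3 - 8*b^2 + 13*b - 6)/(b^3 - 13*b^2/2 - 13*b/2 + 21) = 2*(b^3 - 8*b^2 + 13*b - 6)/(2*b^3 - 13*b^2 - 13*b + 42)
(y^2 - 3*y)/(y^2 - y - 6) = y/(y + 2)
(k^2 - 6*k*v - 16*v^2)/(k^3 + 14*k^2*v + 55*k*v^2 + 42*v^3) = (k^2 - 6*k*v - 16*v^2)/(k^3 + 14*k^2*v + 55*k*v^2 + 42*v^3)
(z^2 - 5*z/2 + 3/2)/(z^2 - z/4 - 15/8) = 4*(z - 1)/(4*z + 5)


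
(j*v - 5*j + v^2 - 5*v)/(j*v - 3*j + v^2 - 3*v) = (v - 5)/(v - 3)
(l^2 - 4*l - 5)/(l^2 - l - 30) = (-l^2 + 4*l + 5)/(-l^2 + l + 30)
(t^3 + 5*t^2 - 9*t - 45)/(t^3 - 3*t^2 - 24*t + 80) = (t^2 - 9)/(t^2 - 8*t + 16)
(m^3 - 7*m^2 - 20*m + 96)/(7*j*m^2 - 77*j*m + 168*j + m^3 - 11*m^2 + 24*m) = (m + 4)/(7*j + m)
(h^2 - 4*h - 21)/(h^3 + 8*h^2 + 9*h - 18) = (h - 7)/(h^2 + 5*h - 6)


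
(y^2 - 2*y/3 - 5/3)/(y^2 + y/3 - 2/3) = (3*y - 5)/(3*y - 2)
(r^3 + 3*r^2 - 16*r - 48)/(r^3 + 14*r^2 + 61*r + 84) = (r - 4)/(r + 7)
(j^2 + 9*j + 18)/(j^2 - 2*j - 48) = (j + 3)/(j - 8)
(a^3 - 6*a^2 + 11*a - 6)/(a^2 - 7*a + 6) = (a^2 - 5*a + 6)/(a - 6)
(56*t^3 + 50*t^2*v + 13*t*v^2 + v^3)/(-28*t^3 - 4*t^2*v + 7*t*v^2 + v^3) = (-4*t - v)/(2*t - v)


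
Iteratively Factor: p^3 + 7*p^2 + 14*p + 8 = (p + 4)*(p^2 + 3*p + 2) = (p + 1)*(p + 4)*(p + 2)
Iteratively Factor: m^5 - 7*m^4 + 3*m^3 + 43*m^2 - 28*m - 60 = (m + 2)*(m^4 - 9*m^3 + 21*m^2 + m - 30) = (m - 3)*(m + 2)*(m^3 - 6*m^2 + 3*m + 10) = (m - 3)*(m - 2)*(m + 2)*(m^2 - 4*m - 5) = (m - 3)*(m - 2)*(m + 1)*(m + 2)*(m - 5)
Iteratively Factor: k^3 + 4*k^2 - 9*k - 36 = (k - 3)*(k^2 + 7*k + 12) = (k - 3)*(k + 4)*(k + 3)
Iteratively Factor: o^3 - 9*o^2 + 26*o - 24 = (o - 4)*(o^2 - 5*o + 6) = (o - 4)*(o - 2)*(o - 3)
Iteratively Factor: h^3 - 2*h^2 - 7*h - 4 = (h + 1)*(h^2 - 3*h - 4) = (h - 4)*(h + 1)*(h + 1)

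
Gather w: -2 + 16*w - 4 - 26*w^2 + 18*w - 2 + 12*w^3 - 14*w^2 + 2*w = 12*w^3 - 40*w^2 + 36*w - 8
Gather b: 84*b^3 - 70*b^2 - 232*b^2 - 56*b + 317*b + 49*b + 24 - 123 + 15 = 84*b^3 - 302*b^2 + 310*b - 84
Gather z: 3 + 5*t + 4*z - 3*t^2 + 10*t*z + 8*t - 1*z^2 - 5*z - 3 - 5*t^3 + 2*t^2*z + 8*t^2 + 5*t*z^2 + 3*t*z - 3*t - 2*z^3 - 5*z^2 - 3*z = -5*t^3 + 5*t^2 + 10*t - 2*z^3 + z^2*(5*t - 6) + z*(2*t^2 + 13*t - 4)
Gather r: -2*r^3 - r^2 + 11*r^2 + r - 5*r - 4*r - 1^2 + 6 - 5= -2*r^3 + 10*r^2 - 8*r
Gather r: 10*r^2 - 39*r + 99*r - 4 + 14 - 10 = 10*r^2 + 60*r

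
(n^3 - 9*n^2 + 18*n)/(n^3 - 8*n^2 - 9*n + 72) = n*(n - 6)/(n^2 - 5*n - 24)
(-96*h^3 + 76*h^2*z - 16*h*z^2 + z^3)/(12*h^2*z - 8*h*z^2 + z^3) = (-8*h + z)/z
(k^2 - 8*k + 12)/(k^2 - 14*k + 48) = (k - 2)/(k - 8)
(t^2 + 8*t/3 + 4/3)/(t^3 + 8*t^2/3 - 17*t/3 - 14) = (3*t + 2)/(3*t^2 + 2*t - 21)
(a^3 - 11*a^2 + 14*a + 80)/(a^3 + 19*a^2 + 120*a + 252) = (a^3 - 11*a^2 + 14*a + 80)/(a^3 + 19*a^2 + 120*a + 252)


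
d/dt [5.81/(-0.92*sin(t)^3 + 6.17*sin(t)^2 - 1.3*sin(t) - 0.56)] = (16.0356*sin(t)^2 - 71.6954*sin(t) + 7.553)*cos(t)/(0.92*sin(t)^3 - 6.17*sin(t)^2 + 1.3*sin(t) + 0.56)^2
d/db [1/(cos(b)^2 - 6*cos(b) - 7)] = 2*(cos(b) - 3)*sin(b)/(sin(b)^2 + 6*cos(b) + 6)^2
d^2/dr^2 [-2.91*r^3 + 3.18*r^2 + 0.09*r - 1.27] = 6.36 - 17.46*r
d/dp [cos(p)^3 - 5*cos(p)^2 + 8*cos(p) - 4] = (-3*cos(p)^2 + 10*cos(p) - 8)*sin(p)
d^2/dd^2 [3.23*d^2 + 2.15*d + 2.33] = 6.46000000000000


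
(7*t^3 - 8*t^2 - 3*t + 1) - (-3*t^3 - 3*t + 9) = 10*t^3 - 8*t^2 - 8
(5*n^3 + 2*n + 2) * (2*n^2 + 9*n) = 10*n^5 + 45*n^4 + 4*n^3 + 22*n^2 + 18*n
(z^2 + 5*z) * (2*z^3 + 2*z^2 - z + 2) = 2*z^5 + 12*z^4 + 9*z^3 - 3*z^2 + 10*z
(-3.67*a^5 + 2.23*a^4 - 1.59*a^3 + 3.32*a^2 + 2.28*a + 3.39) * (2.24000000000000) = -8.2208*a^5 + 4.9952*a^4 - 3.5616*a^3 + 7.4368*a^2 + 5.1072*a + 7.5936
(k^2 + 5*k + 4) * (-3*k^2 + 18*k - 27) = -3*k^4 + 3*k^3 + 51*k^2 - 63*k - 108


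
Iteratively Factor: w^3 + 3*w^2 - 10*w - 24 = (w + 4)*(w^2 - w - 6) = (w - 3)*(w + 4)*(w + 2)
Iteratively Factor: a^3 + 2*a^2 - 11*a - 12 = (a + 4)*(a^2 - 2*a - 3) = (a + 1)*(a + 4)*(a - 3)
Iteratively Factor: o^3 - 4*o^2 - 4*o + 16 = (o - 4)*(o^2 - 4) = (o - 4)*(o + 2)*(o - 2)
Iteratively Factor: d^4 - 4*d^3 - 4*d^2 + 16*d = (d + 2)*(d^3 - 6*d^2 + 8*d) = (d - 2)*(d + 2)*(d^2 - 4*d) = d*(d - 2)*(d + 2)*(d - 4)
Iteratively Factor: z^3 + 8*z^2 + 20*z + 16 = (z + 4)*(z^2 + 4*z + 4) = (z + 2)*(z + 4)*(z + 2)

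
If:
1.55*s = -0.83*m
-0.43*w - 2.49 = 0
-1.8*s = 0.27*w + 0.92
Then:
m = -0.67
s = 0.36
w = -5.79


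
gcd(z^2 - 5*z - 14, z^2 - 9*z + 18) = 1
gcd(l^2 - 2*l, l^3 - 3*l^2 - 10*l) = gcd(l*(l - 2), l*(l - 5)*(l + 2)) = l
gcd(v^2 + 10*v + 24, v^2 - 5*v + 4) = 1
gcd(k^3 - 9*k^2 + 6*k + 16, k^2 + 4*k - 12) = k - 2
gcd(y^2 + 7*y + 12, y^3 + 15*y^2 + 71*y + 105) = y + 3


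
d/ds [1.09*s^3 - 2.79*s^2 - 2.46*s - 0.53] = 3.27*s^2 - 5.58*s - 2.46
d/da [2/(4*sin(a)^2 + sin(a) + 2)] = -2*(8*sin(a) + 1)*cos(a)/(4*sin(a)^2 + sin(a) + 2)^2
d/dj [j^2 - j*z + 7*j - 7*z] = 2*j - z + 7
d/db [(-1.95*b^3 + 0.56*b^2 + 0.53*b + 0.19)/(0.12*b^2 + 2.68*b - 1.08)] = (-0.234*b^4 - 10.452*b^3 + 7.7552*b^2 - 1.2552*b - 1.0816)/(0.0144*b^4 + 0.6432*b^3 + 6.9232*b^2 - 5.7888*b + 1.1664)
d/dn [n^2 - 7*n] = 2*n - 7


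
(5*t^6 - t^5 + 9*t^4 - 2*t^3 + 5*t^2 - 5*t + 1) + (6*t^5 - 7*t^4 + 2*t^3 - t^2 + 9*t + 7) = 5*t^6 + 5*t^5 + 2*t^4 + 4*t^2 + 4*t + 8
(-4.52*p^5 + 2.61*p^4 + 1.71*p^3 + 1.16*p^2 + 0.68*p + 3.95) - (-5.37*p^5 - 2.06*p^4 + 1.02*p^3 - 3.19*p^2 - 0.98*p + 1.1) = 0.850000000000001*p^5 + 4.67*p^4 + 0.69*p^3 + 4.35*p^2 + 1.66*p + 2.85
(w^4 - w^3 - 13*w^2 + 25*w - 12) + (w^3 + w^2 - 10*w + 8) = w^4 - 12*w^2 + 15*w - 4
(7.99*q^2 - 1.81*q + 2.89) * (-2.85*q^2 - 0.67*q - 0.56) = -22.7715*q^4 - 0.194800000000001*q^3 - 11.4982*q^2 - 0.9227*q - 1.6184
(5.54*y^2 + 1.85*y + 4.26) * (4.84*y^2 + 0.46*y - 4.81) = 26.8136*y^4 + 11.5024*y^3 - 5.178*y^2 - 6.9389*y - 20.4906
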